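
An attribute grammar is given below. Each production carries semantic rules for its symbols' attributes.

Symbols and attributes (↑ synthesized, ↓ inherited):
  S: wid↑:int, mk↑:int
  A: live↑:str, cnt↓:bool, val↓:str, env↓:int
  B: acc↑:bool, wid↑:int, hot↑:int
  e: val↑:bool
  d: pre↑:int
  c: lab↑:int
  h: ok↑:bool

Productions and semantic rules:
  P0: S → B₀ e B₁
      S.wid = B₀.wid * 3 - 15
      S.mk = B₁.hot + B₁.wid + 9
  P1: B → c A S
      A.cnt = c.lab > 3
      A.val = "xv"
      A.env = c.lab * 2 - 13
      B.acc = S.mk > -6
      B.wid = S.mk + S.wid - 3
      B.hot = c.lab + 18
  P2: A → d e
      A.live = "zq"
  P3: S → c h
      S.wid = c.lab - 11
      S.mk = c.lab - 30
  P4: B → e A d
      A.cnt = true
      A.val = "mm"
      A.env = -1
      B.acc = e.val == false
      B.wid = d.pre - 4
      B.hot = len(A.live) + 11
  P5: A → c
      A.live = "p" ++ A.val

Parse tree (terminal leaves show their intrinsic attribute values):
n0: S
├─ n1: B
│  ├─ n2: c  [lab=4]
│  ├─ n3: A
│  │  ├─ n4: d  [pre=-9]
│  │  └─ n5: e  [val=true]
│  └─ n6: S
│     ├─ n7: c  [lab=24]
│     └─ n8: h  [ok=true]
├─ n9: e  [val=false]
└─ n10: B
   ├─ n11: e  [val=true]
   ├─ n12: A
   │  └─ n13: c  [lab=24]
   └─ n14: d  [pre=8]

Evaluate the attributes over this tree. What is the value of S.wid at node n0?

-3

1. n2.lab = 4  [terminal]
2. n3.cnt = true  [c.lab > 3]
3. n3.val = "xv"  ["xv"]
4. n3.env = -5  [c.lab * 2 - 13]
5. n4.pre = -9  [terminal]
6. n5.val = true  [terminal]
7. n3.live = "zq"  ["zq"]
8. n7.lab = 24  [terminal]
9. n8.ok = true  [terminal]
10. n6.wid = 13  [c.lab - 11]
11. n6.mk = -6  [c.lab - 30]
12. n1.acc = false  [S.mk > -6]
13. n1.wid = 4  [S.mk + S.wid - 3]
14. n1.hot = 22  [c.lab + 18]
15. n9.val = false  [terminal]
16. n11.val = true  [terminal]
17. n12.cnt = true  [true]
18. n12.val = "mm"  ["mm"]
19. n12.env = -1  [-1]
20. n13.lab = 24  [terminal]
21. n12.live = "pmm"  ["p" ++ A.val]
22. n14.pre = 8  [terminal]
23. n10.acc = false  [e.val == false]
24. n10.wid = 4  [d.pre - 4]
25. n10.hot = 14  [len(A.live) + 11]
26. n0.wid = -3  [B₀.wid * 3 - 15]
27. n0.mk = 27  [B₁.hot + B₁.wid + 9]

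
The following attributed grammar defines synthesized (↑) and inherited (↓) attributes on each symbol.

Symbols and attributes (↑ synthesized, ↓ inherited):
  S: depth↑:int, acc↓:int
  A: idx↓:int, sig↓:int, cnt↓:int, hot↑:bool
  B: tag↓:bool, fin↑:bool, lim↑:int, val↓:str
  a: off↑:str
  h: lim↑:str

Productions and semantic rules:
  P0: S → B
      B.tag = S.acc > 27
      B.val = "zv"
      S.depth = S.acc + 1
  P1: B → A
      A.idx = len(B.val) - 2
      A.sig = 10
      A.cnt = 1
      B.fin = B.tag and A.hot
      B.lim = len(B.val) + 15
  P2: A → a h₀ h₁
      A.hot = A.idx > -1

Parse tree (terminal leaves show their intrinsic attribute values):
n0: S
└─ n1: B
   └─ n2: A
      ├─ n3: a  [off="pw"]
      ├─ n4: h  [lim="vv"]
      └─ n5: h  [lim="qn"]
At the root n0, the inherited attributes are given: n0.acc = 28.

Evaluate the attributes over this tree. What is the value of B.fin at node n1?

1. n0.acc = 28  [given at root]
2. n1.tag = true  [S.acc > 27]
3. n1.val = "zv"  ["zv"]
4. n2.idx = 0  [len(B.val) - 2]
5. n2.sig = 10  [10]
6. n2.cnt = 1  [1]
7. n3.off = "pw"  [terminal]
8. n4.lim = "vv"  [terminal]
9. n5.lim = "qn"  [terminal]
10. n2.hot = true  [A.idx > -1]
11. n1.fin = true  [B.tag and A.hot]
12. n1.lim = 17  [len(B.val) + 15]
13. n0.depth = 29  [S.acc + 1]

true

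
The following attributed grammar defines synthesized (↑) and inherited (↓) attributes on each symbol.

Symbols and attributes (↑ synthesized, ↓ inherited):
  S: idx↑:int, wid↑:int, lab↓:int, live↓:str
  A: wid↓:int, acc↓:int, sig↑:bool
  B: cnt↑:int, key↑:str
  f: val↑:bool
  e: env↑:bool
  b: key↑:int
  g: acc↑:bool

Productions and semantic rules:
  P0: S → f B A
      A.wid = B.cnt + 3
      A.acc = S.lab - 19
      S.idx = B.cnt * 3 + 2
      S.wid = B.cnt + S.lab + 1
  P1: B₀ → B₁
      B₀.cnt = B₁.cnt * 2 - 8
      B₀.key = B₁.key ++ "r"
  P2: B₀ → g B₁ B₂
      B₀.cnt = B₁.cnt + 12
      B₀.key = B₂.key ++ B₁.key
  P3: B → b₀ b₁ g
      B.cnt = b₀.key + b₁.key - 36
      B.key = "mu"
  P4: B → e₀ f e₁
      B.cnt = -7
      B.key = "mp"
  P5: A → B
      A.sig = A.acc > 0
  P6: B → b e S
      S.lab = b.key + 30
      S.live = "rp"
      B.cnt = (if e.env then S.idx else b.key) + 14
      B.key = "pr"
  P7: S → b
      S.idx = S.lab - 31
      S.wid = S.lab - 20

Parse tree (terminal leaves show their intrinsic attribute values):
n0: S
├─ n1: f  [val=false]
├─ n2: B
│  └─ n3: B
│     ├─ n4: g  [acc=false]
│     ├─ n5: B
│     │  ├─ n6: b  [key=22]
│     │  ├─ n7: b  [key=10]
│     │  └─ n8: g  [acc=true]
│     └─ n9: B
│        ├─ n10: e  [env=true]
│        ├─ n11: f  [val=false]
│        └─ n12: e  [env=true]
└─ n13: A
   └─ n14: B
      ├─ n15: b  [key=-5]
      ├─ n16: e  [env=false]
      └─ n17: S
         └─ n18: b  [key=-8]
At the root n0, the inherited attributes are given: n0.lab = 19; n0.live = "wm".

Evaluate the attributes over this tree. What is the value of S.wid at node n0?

1. n0.lab = 19  [given at root]
2. n0.live = "wm"  [given at root]
3. n1.val = false  [terminal]
4. n4.acc = false  [terminal]
5. n6.key = 22  [terminal]
6. n7.key = 10  [terminal]
7. n8.acc = true  [terminal]
8. n5.cnt = -4  [b₀.key + b₁.key - 36]
9. n5.key = "mu"  ["mu"]
10. n10.env = true  [terminal]
11. n11.val = false  [terminal]
12. n12.env = true  [terminal]
13. n9.cnt = -7  [-7]
14. n9.key = "mp"  ["mp"]
15. n3.cnt = 8  [B₁.cnt + 12]
16. n3.key = "mpmu"  [B₂.key ++ B₁.key]
17. n2.cnt = 8  [B₁.cnt * 2 - 8]
18. n2.key = "mpmur"  [B₁.key ++ "r"]
19. n13.wid = 11  [B.cnt + 3]
20. n13.acc = 0  [S.lab - 19]
21. n15.key = -5  [terminal]
22. n16.env = false  [terminal]
23. n17.lab = 25  [b.key + 30]
24. n17.live = "rp"  ["rp"]
25. n18.key = -8  [terminal]
26. n17.idx = -6  [S.lab - 31]
27. n17.wid = 5  [S.lab - 20]
28. n14.cnt = 9  [(if e.env then S.idx else b.key) + 14]
29. n14.key = "pr"  ["pr"]
30. n13.sig = false  [A.acc > 0]
31. n0.idx = 26  [B.cnt * 3 + 2]
32. n0.wid = 28  [B.cnt + S.lab + 1]

28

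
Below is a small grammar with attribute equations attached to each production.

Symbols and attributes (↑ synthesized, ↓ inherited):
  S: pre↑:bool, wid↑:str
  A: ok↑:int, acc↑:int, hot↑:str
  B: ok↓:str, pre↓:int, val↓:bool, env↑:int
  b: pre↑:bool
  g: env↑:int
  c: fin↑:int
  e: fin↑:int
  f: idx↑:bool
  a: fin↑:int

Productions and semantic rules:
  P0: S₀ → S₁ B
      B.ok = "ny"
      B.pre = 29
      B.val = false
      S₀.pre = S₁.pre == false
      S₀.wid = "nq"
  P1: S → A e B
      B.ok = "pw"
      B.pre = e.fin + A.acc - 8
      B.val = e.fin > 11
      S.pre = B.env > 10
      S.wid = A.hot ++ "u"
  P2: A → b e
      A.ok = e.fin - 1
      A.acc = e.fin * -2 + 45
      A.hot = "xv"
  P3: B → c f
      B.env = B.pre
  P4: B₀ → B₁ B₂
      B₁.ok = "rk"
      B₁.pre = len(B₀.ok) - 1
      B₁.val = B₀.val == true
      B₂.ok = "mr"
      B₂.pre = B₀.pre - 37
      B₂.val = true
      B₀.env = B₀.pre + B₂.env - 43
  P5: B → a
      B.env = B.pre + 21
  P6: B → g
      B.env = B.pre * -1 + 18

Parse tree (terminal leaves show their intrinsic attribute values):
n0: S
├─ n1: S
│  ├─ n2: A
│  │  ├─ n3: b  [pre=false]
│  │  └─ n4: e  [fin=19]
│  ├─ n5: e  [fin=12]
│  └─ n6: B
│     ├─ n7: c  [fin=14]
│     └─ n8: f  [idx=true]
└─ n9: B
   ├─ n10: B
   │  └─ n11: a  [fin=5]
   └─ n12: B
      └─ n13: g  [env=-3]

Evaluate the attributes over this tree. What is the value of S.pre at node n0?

false

1. n3.pre = false  [terminal]
2. n4.fin = 19  [terminal]
3. n2.ok = 18  [e.fin - 1]
4. n2.acc = 7  [e.fin * -2 + 45]
5. n2.hot = "xv"  ["xv"]
6. n5.fin = 12  [terminal]
7. n6.ok = "pw"  ["pw"]
8. n6.pre = 11  [e.fin + A.acc - 8]
9. n6.val = true  [e.fin > 11]
10. n7.fin = 14  [terminal]
11. n8.idx = true  [terminal]
12. n6.env = 11  [B.pre]
13. n1.pre = true  [B.env > 10]
14. n1.wid = "xvu"  [A.hot ++ "u"]
15. n9.ok = "ny"  ["ny"]
16. n9.pre = 29  [29]
17. n9.val = false  [false]
18. n10.ok = "rk"  ["rk"]
19. n10.pre = 1  [len(B₀.ok) - 1]
20. n10.val = false  [B₀.val == true]
21. n11.fin = 5  [terminal]
22. n10.env = 22  [B.pre + 21]
23. n12.ok = "mr"  ["mr"]
24. n12.pre = -8  [B₀.pre - 37]
25. n12.val = true  [true]
26. n13.env = -3  [terminal]
27. n12.env = 26  [B.pre * -1 + 18]
28. n9.env = 12  [B₀.pre + B₂.env - 43]
29. n0.pre = false  [S₁.pre == false]
30. n0.wid = "nq"  ["nq"]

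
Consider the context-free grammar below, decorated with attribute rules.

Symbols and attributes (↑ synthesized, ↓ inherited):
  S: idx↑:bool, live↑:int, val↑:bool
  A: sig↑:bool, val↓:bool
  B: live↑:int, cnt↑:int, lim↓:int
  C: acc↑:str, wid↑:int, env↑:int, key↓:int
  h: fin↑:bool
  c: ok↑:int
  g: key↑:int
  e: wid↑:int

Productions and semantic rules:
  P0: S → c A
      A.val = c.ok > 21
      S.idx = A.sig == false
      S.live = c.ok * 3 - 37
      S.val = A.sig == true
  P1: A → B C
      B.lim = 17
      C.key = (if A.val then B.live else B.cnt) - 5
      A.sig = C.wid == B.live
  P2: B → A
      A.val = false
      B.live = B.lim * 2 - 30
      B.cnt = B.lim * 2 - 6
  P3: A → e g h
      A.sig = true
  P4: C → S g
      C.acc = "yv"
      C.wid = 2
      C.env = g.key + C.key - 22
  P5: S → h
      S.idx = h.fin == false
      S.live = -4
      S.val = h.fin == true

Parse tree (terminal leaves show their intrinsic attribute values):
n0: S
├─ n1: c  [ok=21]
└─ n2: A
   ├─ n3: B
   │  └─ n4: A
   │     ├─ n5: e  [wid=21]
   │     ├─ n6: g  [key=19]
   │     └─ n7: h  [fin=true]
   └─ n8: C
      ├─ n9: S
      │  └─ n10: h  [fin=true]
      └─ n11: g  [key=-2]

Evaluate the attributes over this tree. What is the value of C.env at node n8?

1. n1.ok = 21  [terminal]
2. n2.val = false  [c.ok > 21]
3. n3.lim = 17  [17]
4. n4.val = false  [false]
5. n5.wid = 21  [terminal]
6. n6.key = 19  [terminal]
7. n7.fin = true  [terminal]
8. n4.sig = true  [true]
9. n3.live = 4  [B.lim * 2 - 30]
10. n3.cnt = 28  [B.lim * 2 - 6]
11. n8.key = 23  [(if A.val then B.live else B.cnt) - 5]
12. n10.fin = true  [terminal]
13. n9.idx = false  [h.fin == false]
14. n9.live = -4  [-4]
15. n9.val = true  [h.fin == true]
16. n11.key = -2  [terminal]
17. n8.acc = "yv"  ["yv"]
18. n8.wid = 2  [2]
19. n8.env = -1  [g.key + C.key - 22]
20. n2.sig = false  [C.wid == B.live]
21. n0.idx = true  [A.sig == false]
22. n0.live = 26  [c.ok * 3 - 37]
23. n0.val = false  [A.sig == true]

-1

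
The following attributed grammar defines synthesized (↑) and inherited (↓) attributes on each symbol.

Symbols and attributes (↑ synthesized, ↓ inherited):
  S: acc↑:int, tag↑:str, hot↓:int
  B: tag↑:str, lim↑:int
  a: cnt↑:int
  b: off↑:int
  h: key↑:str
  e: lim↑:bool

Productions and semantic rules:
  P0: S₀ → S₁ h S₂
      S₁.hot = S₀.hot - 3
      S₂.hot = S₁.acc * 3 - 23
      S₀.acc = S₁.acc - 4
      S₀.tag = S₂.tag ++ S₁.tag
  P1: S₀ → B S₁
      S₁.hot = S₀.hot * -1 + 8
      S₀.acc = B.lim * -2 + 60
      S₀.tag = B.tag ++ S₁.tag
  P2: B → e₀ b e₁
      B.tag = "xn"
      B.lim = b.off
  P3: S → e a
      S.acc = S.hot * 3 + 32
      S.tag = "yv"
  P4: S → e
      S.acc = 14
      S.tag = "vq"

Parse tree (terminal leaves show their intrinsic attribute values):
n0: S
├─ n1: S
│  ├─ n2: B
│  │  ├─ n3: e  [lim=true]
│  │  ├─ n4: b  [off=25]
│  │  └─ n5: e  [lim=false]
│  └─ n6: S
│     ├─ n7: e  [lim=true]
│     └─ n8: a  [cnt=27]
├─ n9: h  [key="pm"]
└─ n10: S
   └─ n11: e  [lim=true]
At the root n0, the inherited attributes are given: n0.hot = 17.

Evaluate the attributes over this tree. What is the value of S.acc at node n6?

14

1. n0.hot = 17  [given at root]
2. n1.hot = 14  [S₀.hot - 3]
3. n3.lim = true  [terminal]
4. n4.off = 25  [terminal]
5. n5.lim = false  [terminal]
6. n2.tag = "xn"  ["xn"]
7. n2.lim = 25  [b.off]
8. n6.hot = -6  [S₀.hot * -1 + 8]
9. n7.lim = true  [terminal]
10. n8.cnt = 27  [terminal]
11. n6.acc = 14  [S.hot * 3 + 32]
12. n6.tag = "yv"  ["yv"]
13. n1.acc = 10  [B.lim * -2 + 60]
14. n1.tag = "xnyv"  [B.tag ++ S₁.tag]
15. n9.key = "pm"  [terminal]
16. n10.hot = 7  [S₁.acc * 3 - 23]
17. n11.lim = true  [terminal]
18. n10.acc = 14  [14]
19. n10.tag = "vq"  ["vq"]
20. n0.acc = 6  [S₁.acc - 4]
21. n0.tag = "vqxnyv"  [S₂.tag ++ S₁.tag]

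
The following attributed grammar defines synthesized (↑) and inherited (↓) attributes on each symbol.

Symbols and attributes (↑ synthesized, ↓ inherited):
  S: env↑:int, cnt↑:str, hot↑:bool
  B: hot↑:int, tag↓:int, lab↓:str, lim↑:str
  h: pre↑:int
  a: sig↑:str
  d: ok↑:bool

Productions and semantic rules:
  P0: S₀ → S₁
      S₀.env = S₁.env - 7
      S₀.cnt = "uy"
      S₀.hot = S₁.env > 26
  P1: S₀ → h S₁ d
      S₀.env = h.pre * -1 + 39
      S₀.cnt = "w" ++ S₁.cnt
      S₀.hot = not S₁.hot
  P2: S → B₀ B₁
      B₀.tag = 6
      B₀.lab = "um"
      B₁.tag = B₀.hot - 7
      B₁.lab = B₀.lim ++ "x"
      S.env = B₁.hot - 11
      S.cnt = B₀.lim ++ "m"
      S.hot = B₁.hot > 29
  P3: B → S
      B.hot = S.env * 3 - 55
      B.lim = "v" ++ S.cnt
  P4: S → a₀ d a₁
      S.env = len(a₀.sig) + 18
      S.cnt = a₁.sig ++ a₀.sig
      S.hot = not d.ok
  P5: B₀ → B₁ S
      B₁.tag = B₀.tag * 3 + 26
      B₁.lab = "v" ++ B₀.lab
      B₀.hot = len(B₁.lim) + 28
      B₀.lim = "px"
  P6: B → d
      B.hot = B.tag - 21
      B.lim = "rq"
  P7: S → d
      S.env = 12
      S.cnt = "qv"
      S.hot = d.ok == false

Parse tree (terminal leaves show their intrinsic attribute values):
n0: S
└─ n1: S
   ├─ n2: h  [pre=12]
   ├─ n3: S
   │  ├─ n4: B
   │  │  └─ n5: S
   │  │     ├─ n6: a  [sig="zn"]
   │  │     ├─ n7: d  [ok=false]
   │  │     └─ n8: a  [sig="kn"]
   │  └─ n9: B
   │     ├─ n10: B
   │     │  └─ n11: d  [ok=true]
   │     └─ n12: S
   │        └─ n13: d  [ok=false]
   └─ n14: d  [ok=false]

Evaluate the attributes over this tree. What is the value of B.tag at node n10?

1. n2.pre = 12  [terminal]
2. n4.tag = 6  [6]
3. n4.lab = "um"  ["um"]
4. n6.sig = "zn"  [terminal]
5. n7.ok = false  [terminal]
6. n8.sig = "kn"  [terminal]
7. n5.env = 20  [len(a₀.sig) + 18]
8. n5.cnt = "knzn"  [a₁.sig ++ a₀.sig]
9. n5.hot = true  [not d.ok]
10. n4.hot = 5  [S.env * 3 - 55]
11. n4.lim = "vknzn"  ["v" ++ S.cnt]
12. n9.tag = -2  [B₀.hot - 7]
13. n9.lab = "vknznx"  [B₀.lim ++ "x"]
14. n10.tag = 20  [B₀.tag * 3 + 26]
15. n10.lab = "vvknznx"  ["v" ++ B₀.lab]
16. n11.ok = true  [terminal]
17. n10.hot = -1  [B.tag - 21]
18. n10.lim = "rq"  ["rq"]
19. n13.ok = false  [terminal]
20. n12.env = 12  [12]
21. n12.cnt = "qv"  ["qv"]
22. n12.hot = true  [d.ok == false]
23. n9.hot = 30  [len(B₁.lim) + 28]
24. n9.lim = "px"  ["px"]
25. n3.env = 19  [B₁.hot - 11]
26. n3.cnt = "vknznm"  [B₀.lim ++ "m"]
27. n3.hot = true  [B₁.hot > 29]
28. n14.ok = false  [terminal]
29. n1.env = 27  [h.pre * -1 + 39]
30. n1.cnt = "wvknznm"  ["w" ++ S₁.cnt]
31. n1.hot = false  [not S₁.hot]
32. n0.env = 20  [S₁.env - 7]
33. n0.cnt = "uy"  ["uy"]
34. n0.hot = true  [S₁.env > 26]

20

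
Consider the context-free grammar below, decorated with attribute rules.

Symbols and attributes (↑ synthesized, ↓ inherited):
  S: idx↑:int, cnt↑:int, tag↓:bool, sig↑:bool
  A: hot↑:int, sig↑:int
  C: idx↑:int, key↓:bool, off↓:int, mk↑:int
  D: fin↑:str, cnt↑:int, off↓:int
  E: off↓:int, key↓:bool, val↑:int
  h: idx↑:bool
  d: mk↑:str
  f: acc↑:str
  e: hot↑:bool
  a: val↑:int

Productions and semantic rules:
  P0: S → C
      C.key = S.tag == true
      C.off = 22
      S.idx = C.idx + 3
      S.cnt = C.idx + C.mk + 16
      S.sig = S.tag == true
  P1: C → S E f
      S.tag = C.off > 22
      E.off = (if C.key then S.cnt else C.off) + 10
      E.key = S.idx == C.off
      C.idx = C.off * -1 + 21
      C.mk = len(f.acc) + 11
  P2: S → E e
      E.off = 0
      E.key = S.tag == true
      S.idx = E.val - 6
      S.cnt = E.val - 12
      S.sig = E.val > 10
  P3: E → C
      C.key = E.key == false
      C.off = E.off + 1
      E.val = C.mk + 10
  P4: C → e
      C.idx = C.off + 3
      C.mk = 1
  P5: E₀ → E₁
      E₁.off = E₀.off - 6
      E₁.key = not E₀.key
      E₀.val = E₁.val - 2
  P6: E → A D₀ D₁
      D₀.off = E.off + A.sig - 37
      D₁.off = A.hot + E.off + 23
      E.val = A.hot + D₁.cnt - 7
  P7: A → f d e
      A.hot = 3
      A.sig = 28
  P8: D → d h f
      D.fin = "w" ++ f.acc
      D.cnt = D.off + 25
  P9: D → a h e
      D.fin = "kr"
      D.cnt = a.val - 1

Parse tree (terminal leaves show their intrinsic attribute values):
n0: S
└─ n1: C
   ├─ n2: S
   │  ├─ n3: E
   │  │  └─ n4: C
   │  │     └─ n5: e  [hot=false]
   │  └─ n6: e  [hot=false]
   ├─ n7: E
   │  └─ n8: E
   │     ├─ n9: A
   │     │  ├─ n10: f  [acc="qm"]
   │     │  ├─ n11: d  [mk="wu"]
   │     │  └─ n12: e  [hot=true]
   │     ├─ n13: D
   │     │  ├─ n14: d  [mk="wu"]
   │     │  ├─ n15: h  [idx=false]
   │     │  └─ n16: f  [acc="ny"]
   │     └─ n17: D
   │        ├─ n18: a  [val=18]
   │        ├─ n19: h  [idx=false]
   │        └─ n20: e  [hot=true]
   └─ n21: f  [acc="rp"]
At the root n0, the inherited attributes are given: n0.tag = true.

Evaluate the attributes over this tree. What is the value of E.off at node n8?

1. n0.tag = true  [given at root]
2. n1.key = true  [S.tag == true]
3. n1.off = 22  [22]
4. n2.tag = false  [C.off > 22]
5. n3.off = 0  [0]
6. n3.key = false  [S.tag == true]
7. n4.key = true  [E.key == false]
8. n4.off = 1  [E.off + 1]
9. n5.hot = false  [terminal]
10. n4.idx = 4  [C.off + 3]
11. n4.mk = 1  [1]
12. n3.val = 11  [C.mk + 10]
13. n6.hot = false  [terminal]
14. n2.idx = 5  [E.val - 6]
15. n2.cnt = -1  [E.val - 12]
16. n2.sig = true  [E.val > 10]
17. n7.off = 9  [(if C.key then S.cnt else C.off) + 10]
18. n7.key = false  [S.idx == C.off]
19. n8.off = 3  [E₀.off - 6]
20. n8.key = true  [not E₀.key]
21. n10.acc = "qm"  [terminal]
22. n11.mk = "wu"  [terminal]
23. n12.hot = true  [terminal]
24. n9.hot = 3  [3]
25. n9.sig = 28  [28]
26. n13.off = -6  [E.off + A.sig - 37]
27. n14.mk = "wu"  [terminal]
28. n15.idx = false  [terminal]
29. n16.acc = "ny"  [terminal]
30. n13.fin = "wny"  ["w" ++ f.acc]
31. n13.cnt = 19  [D.off + 25]
32. n17.off = 29  [A.hot + E.off + 23]
33. n18.val = 18  [terminal]
34. n19.idx = false  [terminal]
35. n20.hot = true  [terminal]
36. n17.fin = "kr"  ["kr"]
37. n17.cnt = 17  [a.val - 1]
38. n8.val = 13  [A.hot + D₁.cnt - 7]
39. n7.val = 11  [E₁.val - 2]
40. n21.acc = "rp"  [terminal]
41. n1.idx = -1  [C.off * -1 + 21]
42. n1.mk = 13  [len(f.acc) + 11]
43. n0.idx = 2  [C.idx + 3]
44. n0.cnt = 28  [C.idx + C.mk + 16]
45. n0.sig = true  [S.tag == true]

3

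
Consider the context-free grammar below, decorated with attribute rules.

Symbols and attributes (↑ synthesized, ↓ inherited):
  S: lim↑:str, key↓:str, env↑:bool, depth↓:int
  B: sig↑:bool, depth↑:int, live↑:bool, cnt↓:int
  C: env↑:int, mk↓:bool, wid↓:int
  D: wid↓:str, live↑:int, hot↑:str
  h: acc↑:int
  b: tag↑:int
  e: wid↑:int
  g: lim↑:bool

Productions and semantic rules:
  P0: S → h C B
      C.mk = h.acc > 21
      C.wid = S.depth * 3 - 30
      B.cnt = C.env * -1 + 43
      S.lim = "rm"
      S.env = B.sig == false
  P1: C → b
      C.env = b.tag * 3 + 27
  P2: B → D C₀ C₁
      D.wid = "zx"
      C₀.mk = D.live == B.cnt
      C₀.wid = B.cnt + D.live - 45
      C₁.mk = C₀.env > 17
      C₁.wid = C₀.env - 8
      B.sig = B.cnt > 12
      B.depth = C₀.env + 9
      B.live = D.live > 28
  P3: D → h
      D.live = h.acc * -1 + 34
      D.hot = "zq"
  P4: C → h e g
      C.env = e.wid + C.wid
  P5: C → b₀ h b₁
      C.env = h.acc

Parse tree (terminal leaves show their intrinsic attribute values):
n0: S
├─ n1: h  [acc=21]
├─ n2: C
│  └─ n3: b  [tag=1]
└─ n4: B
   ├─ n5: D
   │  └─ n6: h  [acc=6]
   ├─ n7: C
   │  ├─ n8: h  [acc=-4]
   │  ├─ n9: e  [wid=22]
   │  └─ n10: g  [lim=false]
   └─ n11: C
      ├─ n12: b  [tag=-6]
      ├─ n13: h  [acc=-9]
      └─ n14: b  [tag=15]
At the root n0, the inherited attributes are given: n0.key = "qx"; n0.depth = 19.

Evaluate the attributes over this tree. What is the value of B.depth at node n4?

27

1. n0.key = "qx"  [given at root]
2. n0.depth = 19  [given at root]
3. n1.acc = 21  [terminal]
4. n2.mk = false  [h.acc > 21]
5. n2.wid = 27  [S.depth * 3 - 30]
6. n3.tag = 1  [terminal]
7. n2.env = 30  [b.tag * 3 + 27]
8. n4.cnt = 13  [C.env * -1 + 43]
9. n5.wid = "zx"  ["zx"]
10. n6.acc = 6  [terminal]
11. n5.live = 28  [h.acc * -1 + 34]
12. n5.hot = "zq"  ["zq"]
13. n7.mk = false  [D.live == B.cnt]
14. n7.wid = -4  [B.cnt + D.live - 45]
15. n8.acc = -4  [terminal]
16. n9.wid = 22  [terminal]
17. n10.lim = false  [terminal]
18. n7.env = 18  [e.wid + C.wid]
19. n11.mk = true  [C₀.env > 17]
20. n11.wid = 10  [C₀.env - 8]
21. n12.tag = -6  [terminal]
22. n13.acc = -9  [terminal]
23. n14.tag = 15  [terminal]
24. n11.env = -9  [h.acc]
25. n4.sig = true  [B.cnt > 12]
26. n4.depth = 27  [C₀.env + 9]
27. n4.live = false  [D.live > 28]
28. n0.lim = "rm"  ["rm"]
29. n0.env = false  [B.sig == false]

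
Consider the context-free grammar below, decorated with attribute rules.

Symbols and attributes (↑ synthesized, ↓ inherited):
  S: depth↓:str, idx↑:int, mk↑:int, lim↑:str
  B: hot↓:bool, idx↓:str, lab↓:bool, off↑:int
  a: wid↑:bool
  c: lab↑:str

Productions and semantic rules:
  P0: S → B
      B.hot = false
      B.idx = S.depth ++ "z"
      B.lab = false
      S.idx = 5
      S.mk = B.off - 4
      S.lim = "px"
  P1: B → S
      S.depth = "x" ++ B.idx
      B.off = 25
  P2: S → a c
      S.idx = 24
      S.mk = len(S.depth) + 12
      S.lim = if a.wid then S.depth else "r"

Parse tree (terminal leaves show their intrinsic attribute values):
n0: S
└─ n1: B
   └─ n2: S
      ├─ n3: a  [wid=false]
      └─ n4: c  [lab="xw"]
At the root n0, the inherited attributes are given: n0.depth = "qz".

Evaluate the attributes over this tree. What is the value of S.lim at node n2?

1. n0.depth = "qz"  [given at root]
2. n1.hot = false  [false]
3. n1.idx = "qzz"  [S.depth ++ "z"]
4. n1.lab = false  [false]
5. n2.depth = "xqzz"  ["x" ++ B.idx]
6. n3.wid = false  [terminal]
7. n4.lab = "xw"  [terminal]
8. n2.idx = 24  [24]
9. n2.mk = 16  [len(S.depth) + 12]
10. n2.lim = "r"  [if a.wid then S.depth else "r"]
11. n1.off = 25  [25]
12. n0.idx = 5  [5]
13. n0.mk = 21  [B.off - 4]
14. n0.lim = "px"  ["px"]

"r"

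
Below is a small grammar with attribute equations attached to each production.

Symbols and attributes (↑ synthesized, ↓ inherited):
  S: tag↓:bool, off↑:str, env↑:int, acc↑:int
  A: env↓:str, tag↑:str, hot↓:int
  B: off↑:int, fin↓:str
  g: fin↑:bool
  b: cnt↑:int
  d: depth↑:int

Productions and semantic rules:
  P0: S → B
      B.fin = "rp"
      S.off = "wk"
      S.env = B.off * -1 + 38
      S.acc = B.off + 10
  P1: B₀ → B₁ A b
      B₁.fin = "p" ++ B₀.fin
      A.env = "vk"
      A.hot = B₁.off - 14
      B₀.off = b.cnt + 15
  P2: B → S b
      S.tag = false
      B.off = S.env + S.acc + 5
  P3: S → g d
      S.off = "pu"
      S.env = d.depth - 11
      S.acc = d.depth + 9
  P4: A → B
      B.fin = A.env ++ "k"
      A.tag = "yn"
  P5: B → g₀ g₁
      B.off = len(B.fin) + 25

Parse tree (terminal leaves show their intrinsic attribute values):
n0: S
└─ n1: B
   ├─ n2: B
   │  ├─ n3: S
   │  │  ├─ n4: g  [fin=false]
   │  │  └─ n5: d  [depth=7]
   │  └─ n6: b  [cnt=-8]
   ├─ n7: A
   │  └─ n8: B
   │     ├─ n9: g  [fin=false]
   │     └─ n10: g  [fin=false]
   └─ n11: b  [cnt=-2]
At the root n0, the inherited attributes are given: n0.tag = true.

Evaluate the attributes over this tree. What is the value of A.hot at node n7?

3

1. n0.tag = true  [given at root]
2. n1.fin = "rp"  ["rp"]
3. n2.fin = "prp"  ["p" ++ B₀.fin]
4. n3.tag = false  [false]
5. n4.fin = false  [terminal]
6. n5.depth = 7  [terminal]
7. n3.off = "pu"  ["pu"]
8. n3.env = -4  [d.depth - 11]
9. n3.acc = 16  [d.depth + 9]
10. n6.cnt = -8  [terminal]
11. n2.off = 17  [S.env + S.acc + 5]
12. n7.env = "vk"  ["vk"]
13. n7.hot = 3  [B₁.off - 14]
14. n8.fin = "vkk"  [A.env ++ "k"]
15. n9.fin = false  [terminal]
16. n10.fin = false  [terminal]
17. n8.off = 28  [len(B.fin) + 25]
18. n7.tag = "yn"  ["yn"]
19. n11.cnt = -2  [terminal]
20. n1.off = 13  [b.cnt + 15]
21. n0.off = "wk"  ["wk"]
22. n0.env = 25  [B.off * -1 + 38]
23. n0.acc = 23  [B.off + 10]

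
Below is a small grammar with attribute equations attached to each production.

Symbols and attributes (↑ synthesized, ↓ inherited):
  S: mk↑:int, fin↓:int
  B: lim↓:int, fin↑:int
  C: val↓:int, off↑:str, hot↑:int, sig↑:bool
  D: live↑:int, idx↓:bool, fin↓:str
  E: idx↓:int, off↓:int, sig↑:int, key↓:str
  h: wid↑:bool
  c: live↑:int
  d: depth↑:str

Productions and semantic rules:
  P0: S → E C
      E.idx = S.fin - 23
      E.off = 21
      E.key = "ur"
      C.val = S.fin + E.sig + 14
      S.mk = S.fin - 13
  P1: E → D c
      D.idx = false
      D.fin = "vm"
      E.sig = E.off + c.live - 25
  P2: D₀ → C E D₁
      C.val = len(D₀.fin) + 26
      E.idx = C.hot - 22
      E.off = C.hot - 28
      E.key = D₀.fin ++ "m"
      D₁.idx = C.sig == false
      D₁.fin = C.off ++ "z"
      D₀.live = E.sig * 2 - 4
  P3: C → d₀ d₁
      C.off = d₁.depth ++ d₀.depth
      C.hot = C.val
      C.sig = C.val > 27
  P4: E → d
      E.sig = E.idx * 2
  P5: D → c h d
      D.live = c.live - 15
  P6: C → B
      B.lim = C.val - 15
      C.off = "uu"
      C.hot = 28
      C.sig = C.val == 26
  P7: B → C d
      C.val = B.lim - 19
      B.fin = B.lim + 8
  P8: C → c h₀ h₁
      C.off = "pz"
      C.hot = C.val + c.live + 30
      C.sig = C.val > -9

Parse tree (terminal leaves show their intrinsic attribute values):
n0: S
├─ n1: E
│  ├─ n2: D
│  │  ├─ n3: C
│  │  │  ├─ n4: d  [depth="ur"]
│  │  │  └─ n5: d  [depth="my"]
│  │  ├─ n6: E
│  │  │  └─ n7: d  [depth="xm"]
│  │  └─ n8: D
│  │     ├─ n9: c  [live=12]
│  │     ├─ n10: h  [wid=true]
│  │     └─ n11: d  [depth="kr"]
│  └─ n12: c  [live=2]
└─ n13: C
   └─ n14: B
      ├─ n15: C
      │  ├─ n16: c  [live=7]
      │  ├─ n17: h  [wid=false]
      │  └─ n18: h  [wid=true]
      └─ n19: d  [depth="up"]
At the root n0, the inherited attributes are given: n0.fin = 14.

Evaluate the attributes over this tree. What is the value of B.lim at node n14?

11

1. n0.fin = 14  [given at root]
2. n1.idx = -9  [S.fin - 23]
3. n1.off = 21  [21]
4. n1.key = "ur"  ["ur"]
5. n2.idx = false  [false]
6. n2.fin = "vm"  ["vm"]
7. n3.val = 28  [len(D₀.fin) + 26]
8. n4.depth = "ur"  [terminal]
9. n5.depth = "my"  [terminal]
10. n3.off = "myur"  [d₁.depth ++ d₀.depth]
11. n3.hot = 28  [C.val]
12. n3.sig = true  [C.val > 27]
13. n6.idx = 6  [C.hot - 22]
14. n6.off = 0  [C.hot - 28]
15. n6.key = "vmm"  [D₀.fin ++ "m"]
16. n7.depth = "xm"  [terminal]
17. n6.sig = 12  [E.idx * 2]
18. n8.idx = false  [C.sig == false]
19. n8.fin = "myurz"  [C.off ++ "z"]
20. n9.live = 12  [terminal]
21. n10.wid = true  [terminal]
22. n11.depth = "kr"  [terminal]
23. n8.live = -3  [c.live - 15]
24. n2.live = 20  [E.sig * 2 - 4]
25. n12.live = 2  [terminal]
26. n1.sig = -2  [E.off + c.live - 25]
27. n13.val = 26  [S.fin + E.sig + 14]
28. n14.lim = 11  [C.val - 15]
29. n15.val = -8  [B.lim - 19]
30. n16.live = 7  [terminal]
31. n17.wid = false  [terminal]
32. n18.wid = true  [terminal]
33. n15.off = "pz"  ["pz"]
34. n15.hot = 29  [C.val + c.live + 30]
35. n15.sig = true  [C.val > -9]
36. n19.depth = "up"  [terminal]
37. n14.fin = 19  [B.lim + 8]
38. n13.off = "uu"  ["uu"]
39. n13.hot = 28  [28]
40. n13.sig = true  [C.val == 26]
41. n0.mk = 1  [S.fin - 13]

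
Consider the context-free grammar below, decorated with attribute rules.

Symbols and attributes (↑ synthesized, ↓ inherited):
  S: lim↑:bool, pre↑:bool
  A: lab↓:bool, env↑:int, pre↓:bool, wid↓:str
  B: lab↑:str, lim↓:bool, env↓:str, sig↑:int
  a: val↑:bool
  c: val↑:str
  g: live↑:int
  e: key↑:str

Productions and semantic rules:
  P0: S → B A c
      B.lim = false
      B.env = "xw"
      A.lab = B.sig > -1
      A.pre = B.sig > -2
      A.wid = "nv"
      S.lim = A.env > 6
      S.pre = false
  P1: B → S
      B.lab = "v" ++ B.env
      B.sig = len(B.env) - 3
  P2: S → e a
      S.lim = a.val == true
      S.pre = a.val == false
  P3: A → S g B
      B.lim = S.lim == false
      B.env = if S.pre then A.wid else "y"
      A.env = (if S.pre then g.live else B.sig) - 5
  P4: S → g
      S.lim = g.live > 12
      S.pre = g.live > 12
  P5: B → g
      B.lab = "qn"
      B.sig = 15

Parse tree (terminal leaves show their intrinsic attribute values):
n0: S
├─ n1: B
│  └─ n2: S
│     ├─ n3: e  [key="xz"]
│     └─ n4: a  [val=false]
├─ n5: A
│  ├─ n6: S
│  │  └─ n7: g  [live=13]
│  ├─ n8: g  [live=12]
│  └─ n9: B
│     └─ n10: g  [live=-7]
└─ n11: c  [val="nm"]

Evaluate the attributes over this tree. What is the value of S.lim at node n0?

true

1. n1.lim = false  [false]
2. n1.env = "xw"  ["xw"]
3. n3.key = "xz"  [terminal]
4. n4.val = false  [terminal]
5. n2.lim = false  [a.val == true]
6. n2.pre = true  [a.val == false]
7. n1.lab = "vxw"  ["v" ++ B.env]
8. n1.sig = -1  [len(B.env) - 3]
9. n5.lab = false  [B.sig > -1]
10. n5.pre = true  [B.sig > -2]
11. n5.wid = "nv"  ["nv"]
12. n7.live = 13  [terminal]
13. n6.lim = true  [g.live > 12]
14. n6.pre = true  [g.live > 12]
15. n8.live = 12  [terminal]
16. n9.lim = false  [S.lim == false]
17. n9.env = "nv"  [if S.pre then A.wid else "y"]
18. n10.live = -7  [terminal]
19. n9.lab = "qn"  ["qn"]
20. n9.sig = 15  [15]
21. n5.env = 7  [(if S.pre then g.live else B.sig) - 5]
22. n11.val = "nm"  [terminal]
23. n0.lim = true  [A.env > 6]
24. n0.pre = false  [false]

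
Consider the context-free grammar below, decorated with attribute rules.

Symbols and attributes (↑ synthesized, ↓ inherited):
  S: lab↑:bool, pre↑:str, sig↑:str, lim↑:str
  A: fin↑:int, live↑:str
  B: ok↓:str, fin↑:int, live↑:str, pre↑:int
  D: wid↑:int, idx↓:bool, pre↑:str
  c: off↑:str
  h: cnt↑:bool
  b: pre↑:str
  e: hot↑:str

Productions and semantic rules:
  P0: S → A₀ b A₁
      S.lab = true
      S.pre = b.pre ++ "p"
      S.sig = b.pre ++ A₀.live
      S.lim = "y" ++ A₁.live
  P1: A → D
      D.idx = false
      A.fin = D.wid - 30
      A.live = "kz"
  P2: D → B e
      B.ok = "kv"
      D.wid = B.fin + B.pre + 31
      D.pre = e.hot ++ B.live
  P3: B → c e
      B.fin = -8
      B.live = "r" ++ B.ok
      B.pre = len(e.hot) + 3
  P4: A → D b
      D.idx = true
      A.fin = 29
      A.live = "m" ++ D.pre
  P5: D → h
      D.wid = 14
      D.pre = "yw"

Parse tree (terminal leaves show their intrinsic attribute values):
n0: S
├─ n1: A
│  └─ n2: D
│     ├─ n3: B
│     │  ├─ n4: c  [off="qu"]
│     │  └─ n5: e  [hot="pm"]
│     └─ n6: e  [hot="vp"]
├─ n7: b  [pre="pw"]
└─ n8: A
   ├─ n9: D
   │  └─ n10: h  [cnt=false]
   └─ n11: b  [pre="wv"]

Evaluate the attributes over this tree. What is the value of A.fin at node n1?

1. n2.idx = false  [false]
2. n3.ok = "kv"  ["kv"]
3. n4.off = "qu"  [terminal]
4. n5.hot = "pm"  [terminal]
5. n3.fin = -8  [-8]
6. n3.live = "rkv"  ["r" ++ B.ok]
7. n3.pre = 5  [len(e.hot) + 3]
8. n6.hot = "vp"  [terminal]
9. n2.wid = 28  [B.fin + B.pre + 31]
10. n2.pre = "vprkv"  [e.hot ++ B.live]
11. n1.fin = -2  [D.wid - 30]
12. n1.live = "kz"  ["kz"]
13. n7.pre = "pw"  [terminal]
14. n9.idx = true  [true]
15. n10.cnt = false  [terminal]
16. n9.wid = 14  [14]
17. n9.pre = "yw"  ["yw"]
18. n11.pre = "wv"  [terminal]
19. n8.fin = 29  [29]
20. n8.live = "myw"  ["m" ++ D.pre]
21. n0.lab = true  [true]
22. n0.pre = "pwp"  [b.pre ++ "p"]
23. n0.sig = "pwkz"  [b.pre ++ A₀.live]
24. n0.lim = "ymyw"  ["y" ++ A₁.live]

-2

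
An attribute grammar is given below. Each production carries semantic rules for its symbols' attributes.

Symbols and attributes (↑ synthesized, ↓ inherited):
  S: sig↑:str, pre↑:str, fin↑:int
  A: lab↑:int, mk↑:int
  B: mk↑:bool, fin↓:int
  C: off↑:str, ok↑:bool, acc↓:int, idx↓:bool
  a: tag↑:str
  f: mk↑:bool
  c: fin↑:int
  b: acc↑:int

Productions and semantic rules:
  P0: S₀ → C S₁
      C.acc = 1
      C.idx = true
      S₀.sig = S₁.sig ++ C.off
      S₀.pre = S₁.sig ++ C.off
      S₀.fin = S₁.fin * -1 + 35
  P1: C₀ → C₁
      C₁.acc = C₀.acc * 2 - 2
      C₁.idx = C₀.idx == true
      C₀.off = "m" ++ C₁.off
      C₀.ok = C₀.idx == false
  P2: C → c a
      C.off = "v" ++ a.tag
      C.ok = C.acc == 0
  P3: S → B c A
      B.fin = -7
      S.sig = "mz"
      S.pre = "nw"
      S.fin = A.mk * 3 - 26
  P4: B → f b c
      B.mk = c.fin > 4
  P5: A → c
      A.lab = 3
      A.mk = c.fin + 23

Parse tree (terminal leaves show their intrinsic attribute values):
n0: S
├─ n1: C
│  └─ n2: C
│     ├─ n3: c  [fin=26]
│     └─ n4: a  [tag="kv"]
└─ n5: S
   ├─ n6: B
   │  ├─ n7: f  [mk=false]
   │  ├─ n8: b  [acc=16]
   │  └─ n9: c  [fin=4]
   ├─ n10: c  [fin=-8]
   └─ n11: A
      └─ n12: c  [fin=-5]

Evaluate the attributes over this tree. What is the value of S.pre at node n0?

"mzmvkv"

1. n1.acc = 1  [1]
2. n1.idx = true  [true]
3. n2.acc = 0  [C₀.acc * 2 - 2]
4. n2.idx = true  [C₀.idx == true]
5. n3.fin = 26  [terminal]
6. n4.tag = "kv"  [terminal]
7. n2.off = "vkv"  ["v" ++ a.tag]
8. n2.ok = true  [C.acc == 0]
9. n1.off = "mvkv"  ["m" ++ C₁.off]
10. n1.ok = false  [C₀.idx == false]
11. n6.fin = -7  [-7]
12. n7.mk = false  [terminal]
13. n8.acc = 16  [terminal]
14. n9.fin = 4  [terminal]
15. n6.mk = false  [c.fin > 4]
16. n10.fin = -8  [terminal]
17. n12.fin = -5  [terminal]
18. n11.lab = 3  [3]
19. n11.mk = 18  [c.fin + 23]
20. n5.sig = "mz"  ["mz"]
21. n5.pre = "nw"  ["nw"]
22. n5.fin = 28  [A.mk * 3 - 26]
23. n0.sig = "mzmvkv"  [S₁.sig ++ C.off]
24. n0.pre = "mzmvkv"  [S₁.sig ++ C.off]
25. n0.fin = 7  [S₁.fin * -1 + 35]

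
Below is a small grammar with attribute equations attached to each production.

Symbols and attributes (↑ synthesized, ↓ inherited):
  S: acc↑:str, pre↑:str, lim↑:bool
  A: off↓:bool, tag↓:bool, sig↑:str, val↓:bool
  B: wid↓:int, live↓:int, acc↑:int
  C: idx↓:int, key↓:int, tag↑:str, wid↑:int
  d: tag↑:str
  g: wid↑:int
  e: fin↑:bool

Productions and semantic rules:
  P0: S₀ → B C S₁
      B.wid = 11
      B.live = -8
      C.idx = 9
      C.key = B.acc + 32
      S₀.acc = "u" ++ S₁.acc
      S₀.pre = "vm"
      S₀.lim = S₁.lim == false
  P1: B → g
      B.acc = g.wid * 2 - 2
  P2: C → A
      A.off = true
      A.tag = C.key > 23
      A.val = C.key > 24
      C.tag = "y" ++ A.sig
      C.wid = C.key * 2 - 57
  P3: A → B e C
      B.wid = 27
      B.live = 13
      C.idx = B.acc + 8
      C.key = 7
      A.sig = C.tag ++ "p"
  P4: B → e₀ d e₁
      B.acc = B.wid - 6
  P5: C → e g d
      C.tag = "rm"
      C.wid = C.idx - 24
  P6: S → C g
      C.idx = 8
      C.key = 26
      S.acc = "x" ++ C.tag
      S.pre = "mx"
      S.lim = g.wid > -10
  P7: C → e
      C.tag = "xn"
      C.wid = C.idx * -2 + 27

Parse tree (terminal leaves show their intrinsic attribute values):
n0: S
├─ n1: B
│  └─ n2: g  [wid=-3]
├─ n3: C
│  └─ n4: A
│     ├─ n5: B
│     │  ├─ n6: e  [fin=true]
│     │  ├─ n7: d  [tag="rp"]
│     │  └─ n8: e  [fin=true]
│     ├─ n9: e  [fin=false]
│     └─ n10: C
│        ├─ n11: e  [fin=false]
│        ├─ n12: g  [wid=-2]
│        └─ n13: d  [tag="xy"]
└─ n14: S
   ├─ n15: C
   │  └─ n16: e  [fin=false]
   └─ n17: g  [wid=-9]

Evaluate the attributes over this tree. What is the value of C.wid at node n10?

1. n1.wid = 11  [11]
2. n1.live = -8  [-8]
3. n2.wid = -3  [terminal]
4. n1.acc = -8  [g.wid * 2 - 2]
5. n3.idx = 9  [9]
6. n3.key = 24  [B.acc + 32]
7. n4.off = true  [true]
8. n4.tag = true  [C.key > 23]
9. n4.val = false  [C.key > 24]
10. n5.wid = 27  [27]
11. n5.live = 13  [13]
12. n6.fin = true  [terminal]
13. n7.tag = "rp"  [terminal]
14. n8.fin = true  [terminal]
15. n5.acc = 21  [B.wid - 6]
16. n9.fin = false  [terminal]
17. n10.idx = 29  [B.acc + 8]
18. n10.key = 7  [7]
19. n11.fin = false  [terminal]
20. n12.wid = -2  [terminal]
21. n13.tag = "xy"  [terminal]
22. n10.tag = "rm"  ["rm"]
23. n10.wid = 5  [C.idx - 24]
24. n4.sig = "rmp"  [C.tag ++ "p"]
25. n3.tag = "yrmp"  ["y" ++ A.sig]
26. n3.wid = -9  [C.key * 2 - 57]
27. n15.idx = 8  [8]
28. n15.key = 26  [26]
29. n16.fin = false  [terminal]
30. n15.tag = "xn"  ["xn"]
31. n15.wid = 11  [C.idx * -2 + 27]
32. n17.wid = -9  [terminal]
33. n14.acc = "xxn"  ["x" ++ C.tag]
34. n14.pre = "mx"  ["mx"]
35. n14.lim = true  [g.wid > -10]
36. n0.acc = "uxxn"  ["u" ++ S₁.acc]
37. n0.pre = "vm"  ["vm"]
38. n0.lim = false  [S₁.lim == false]

5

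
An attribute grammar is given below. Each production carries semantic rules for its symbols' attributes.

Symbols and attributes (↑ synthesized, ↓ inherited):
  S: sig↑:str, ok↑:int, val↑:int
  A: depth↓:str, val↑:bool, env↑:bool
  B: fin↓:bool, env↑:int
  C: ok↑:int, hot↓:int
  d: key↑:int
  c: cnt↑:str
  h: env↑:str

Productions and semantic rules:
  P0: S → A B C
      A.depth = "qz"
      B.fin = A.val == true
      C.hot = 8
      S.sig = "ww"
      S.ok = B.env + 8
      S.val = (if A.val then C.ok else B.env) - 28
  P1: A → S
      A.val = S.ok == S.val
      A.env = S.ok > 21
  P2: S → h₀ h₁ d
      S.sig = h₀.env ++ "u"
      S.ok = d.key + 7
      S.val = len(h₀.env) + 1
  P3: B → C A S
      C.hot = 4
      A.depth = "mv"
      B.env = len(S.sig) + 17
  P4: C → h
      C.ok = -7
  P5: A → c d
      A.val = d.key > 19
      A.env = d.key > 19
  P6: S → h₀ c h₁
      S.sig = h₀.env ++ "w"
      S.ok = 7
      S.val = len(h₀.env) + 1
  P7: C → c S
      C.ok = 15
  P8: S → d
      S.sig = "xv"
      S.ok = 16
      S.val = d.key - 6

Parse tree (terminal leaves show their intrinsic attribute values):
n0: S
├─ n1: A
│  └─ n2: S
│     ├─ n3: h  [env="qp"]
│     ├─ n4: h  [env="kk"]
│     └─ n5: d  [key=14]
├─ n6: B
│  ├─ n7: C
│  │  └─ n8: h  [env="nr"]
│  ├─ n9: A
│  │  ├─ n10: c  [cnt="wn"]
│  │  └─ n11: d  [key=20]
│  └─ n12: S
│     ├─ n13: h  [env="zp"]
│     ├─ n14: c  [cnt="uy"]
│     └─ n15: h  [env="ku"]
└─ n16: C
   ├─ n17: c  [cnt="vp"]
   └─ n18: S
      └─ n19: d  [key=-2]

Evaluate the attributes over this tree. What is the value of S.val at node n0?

1. n1.depth = "qz"  ["qz"]
2. n3.env = "qp"  [terminal]
3. n4.env = "kk"  [terminal]
4. n5.key = 14  [terminal]
5. n2.sig = "qpu"  [h₀.env ++ "u"]
6. n2.ok = 21  [d.key + 7]
7. n2.val = 3  [len(h₀.env) + 1]
8. n1.val = false  [S.ok == S.val]
9. n1.env = false  [S.ok > 21]
10. n6.fin = false  [A.val == true]
11. n7.hot = 4  [4]
12. n8.env = "nr"  [terminal]
13. n7.ok = -7  [-7]
14. n9.depth = "mv"  ["mv"]
15. n10.cnt = "wn"  [terminal]
16. n11.key = 20  [terminal]
17. n9.val = true  [d.key > 19]
18. n9.env = true  [d.key > 19]
19. n13.env = "zp"  [terminal]
20. n14.cnt = "uy"  [terminal]
21. n15.env = "ku"  [terminal]
22. n12.sig = "zpw"  [h₀.env ++ "w"]
23. n12.ok = 7  [7]
24. n12.val = 3  [len(h₀.env) + 1]
25. n6.env = 20  [len(S.sig) + 17]
26. n16.hot = 8  [8]
27. n17.cnt = "vp"  [terminal]
28. n19.key = -2  [terminal]
29. n18.sig = "xv"  ["xv"]
30. n18.ok = 16  [16]
31. n18.val = -8  [d.key - 6]
32. n16.ok = 15  [15]
33. n0.sig = "ww"  ["ww"]
34. n0.ok = 28  [B.env + 8]
35. n0.val = -8  [(if A.val then C.ok else B.env) - 28]

-8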